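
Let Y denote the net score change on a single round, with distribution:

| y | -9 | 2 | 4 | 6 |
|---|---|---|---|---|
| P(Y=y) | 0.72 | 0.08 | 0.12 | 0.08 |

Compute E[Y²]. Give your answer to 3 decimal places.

E[Y²] = (-9)²(0.72) + (2)²(0.08) + (4)²(0.12) + (6)²(0.08) = 63.44

63.440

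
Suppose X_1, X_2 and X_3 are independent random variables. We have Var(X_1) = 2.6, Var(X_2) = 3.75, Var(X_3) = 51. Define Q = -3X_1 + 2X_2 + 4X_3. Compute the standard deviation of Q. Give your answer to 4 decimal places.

29.2301

By independence, Var(Q) = (-3)²Var(X_1) + (2)²Var(X_2) + (4)²Var(X_3)
= (-3)²·2.6 + (2)²·3.75 + (4)²·51 = 854.4
SD(Q) = √854.4 ≈ 29.2301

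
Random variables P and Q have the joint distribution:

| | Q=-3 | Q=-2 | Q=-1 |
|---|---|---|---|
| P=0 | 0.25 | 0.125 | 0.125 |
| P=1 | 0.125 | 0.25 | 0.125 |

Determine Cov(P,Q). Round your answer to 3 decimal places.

0.063

E[P] = 0.5,  E[Q] = -2.125
E[PQ] = -1
Cov(P,Q) = E[PQ] − E[P]E[Q] = -1 − (0.5)(-2.125) = 0.0625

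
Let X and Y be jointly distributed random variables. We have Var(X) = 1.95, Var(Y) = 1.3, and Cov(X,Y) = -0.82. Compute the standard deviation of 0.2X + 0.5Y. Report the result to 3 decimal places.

Var(0.2X + 0.5Y) = (0.2)²·Var(X) + (0.5)²·Var(Y) + 2·(0.2)·(0.5)·Cov(X,Y)
= 0.04·1.95 + 0.25·1.3 + 0.2·-0.82 = 0.239
σ(0.2X + 0.5Y) = √0.239 ≈ 0.489

0.489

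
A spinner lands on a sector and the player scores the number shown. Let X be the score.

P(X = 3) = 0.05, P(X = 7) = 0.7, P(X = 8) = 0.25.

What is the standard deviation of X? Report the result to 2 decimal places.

1.02

E[X] = (3)(0.05) + (7)(0.7) + (8)(0.25) = 7.05
E[X²] = (3)²(0.05) + (7)²(0.7) + (8)²(0.25) = 50.75
var(X) = E[X²] − (E[X])² = 50.75 − (7.05)² = 1.0475
σ(X) = √1.0475 ≈ 1.02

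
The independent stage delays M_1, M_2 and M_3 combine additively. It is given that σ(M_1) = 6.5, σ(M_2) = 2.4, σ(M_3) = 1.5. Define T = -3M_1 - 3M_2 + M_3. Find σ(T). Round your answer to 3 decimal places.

var(M_1) = 42.25, var(M_2) = 5.76, var(M_3) = 2.25
By independence, var(T) = (-3)²var(M_1) + (-3)²var(M_2) + (1)²var(M_3)
= (-3)²·42.25 + (-3)²·5.76 + (1)²·2.25 = 434.34
σ(T) = √434.34 ≈ 20.841

20.841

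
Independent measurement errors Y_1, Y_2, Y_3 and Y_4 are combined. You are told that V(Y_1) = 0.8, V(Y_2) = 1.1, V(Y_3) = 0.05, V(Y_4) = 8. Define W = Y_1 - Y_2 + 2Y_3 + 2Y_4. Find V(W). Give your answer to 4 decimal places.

34.1000

By independence, V(W) = (1)²V(Y_1) + (-1)²V(Y_2) + (2)²V(Y_3) + (2)²V(Y_4)
= (1)²·0.8 + (-1)²·1.1 + (2)²·0.05 + (2)²·8 = 34.1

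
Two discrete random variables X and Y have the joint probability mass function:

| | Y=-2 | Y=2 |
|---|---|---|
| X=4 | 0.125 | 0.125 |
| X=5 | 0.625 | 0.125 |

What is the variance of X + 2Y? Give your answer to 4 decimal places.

11.1875

E[X] = 4.75,  E[Y] = -1,  E[XY] = -5
Var(X) = 22.75 − (4.75)² = 0.1875;  Var(Y) = 4 − (-1)² = 3
Cov(X,Y) = -5 − (4.75)(-1) = -0.25
Var(X + 2Y) = (1)²·0.1875 + (2)²·3 + 2·(1)·(2)·-0.25 = 11.1875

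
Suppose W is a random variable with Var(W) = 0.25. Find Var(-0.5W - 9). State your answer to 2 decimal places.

0.06

Var(-0.5W - 9) = (-0.5)²·Var(W) = 0.25·0.25 = 0.0625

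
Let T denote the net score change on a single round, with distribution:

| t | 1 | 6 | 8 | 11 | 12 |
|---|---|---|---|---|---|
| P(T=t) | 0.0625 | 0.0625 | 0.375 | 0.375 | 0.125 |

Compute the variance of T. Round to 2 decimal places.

7.56

E[T] = (1)(0.0625) + (6)(0.0625) + (8)(0.375) + (11)(0.375) + (12)(0.125) = 9.0625
E[T²] = (1)²(0.0625) + (6)²(0.0625) + (8)²(0.375) + (11)²(0.375) + (12)²(0.125) = 89.6875
Var(T) = E[T²] − (E[T])² = 89.6875 − (9.0625)² = 7.55859375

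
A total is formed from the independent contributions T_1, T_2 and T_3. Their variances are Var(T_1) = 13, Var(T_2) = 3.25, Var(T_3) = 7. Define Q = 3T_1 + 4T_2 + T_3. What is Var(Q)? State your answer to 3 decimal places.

By independence, Var(Q) = (3)²Var(T_1) + (4)²Var(T_2) + (1)²Var(T_3)
= (3)²·13 + (4)²·3.25 + (1)²·7 = 176

176.000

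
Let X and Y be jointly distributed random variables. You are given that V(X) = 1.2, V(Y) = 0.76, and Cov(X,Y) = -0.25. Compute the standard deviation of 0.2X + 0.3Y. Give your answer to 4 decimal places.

V(0.2X + 0.3Y) = (0.2)²·V(X) + (0.3)²·V(Y) + 2·(0.2)·(0.3)·Cov(X,Y)
= 0.04·1.2 + 0.09·0.76 + 0.12·-0.25 = 0.0864
SD(0.2X + 0.3Y) = √0.0864 ≈ 0.2939

0.2939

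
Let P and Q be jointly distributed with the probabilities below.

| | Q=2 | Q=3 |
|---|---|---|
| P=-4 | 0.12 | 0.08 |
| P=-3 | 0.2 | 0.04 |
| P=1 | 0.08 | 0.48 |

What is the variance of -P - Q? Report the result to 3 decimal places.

E[P] = -0.96,  E[Q] = 2.6,  E[PQ] = -1.88
V(P) = 5.92 − (-0.96)² = 4.9984;  V(Q) = 7 − (2.6)² = 0.24
Cov(P,Q) = -1.88 − (-0.96)(2.6) = 0.616
V(-P - Q) = (-1)²·4.9984 + (-1)²·0.24 + 2·(-1)·(-1)·0.616 = 6.4704

6.470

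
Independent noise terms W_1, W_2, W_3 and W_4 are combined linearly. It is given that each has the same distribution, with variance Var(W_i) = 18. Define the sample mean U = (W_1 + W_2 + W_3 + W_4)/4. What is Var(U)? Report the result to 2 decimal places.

4.50

By independence, Var(U) = (0.25)²Var(W_1) + (0.25)²Var(W_2) + (0.25)²Var(W_3) + (0.25)²Var(W_4)
= (0.25)²·18 + (0.25)²·18 + (0.25)²·18 + (0.25)²·18 = 4.5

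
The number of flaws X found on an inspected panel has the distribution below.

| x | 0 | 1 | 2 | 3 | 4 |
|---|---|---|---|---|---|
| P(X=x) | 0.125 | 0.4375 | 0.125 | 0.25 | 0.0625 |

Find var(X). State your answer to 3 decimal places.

E[X] = (0)(0.125) + (1)(0.4375) + (2)(0.125) + (3)(0.25) + (4)(0.0625) = 1.6875
E[X²] = (0)²(0.125) + (1)²(0.4375) + (2)²(0.125) + (3)²(0.25) + (4)²(0.0625) = 4.1875
var(X) = E[X²] − (E[X])² = 4.1875 − (1.6875)² = 1.33984375

1.340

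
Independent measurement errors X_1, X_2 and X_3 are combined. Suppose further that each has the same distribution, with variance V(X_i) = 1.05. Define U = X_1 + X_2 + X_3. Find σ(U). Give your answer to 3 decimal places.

By independence, V(U) = (1)²V(X_1) + (1)²V(X_2) + (1)²V(X_3)
= (1)²·1.05 + (1)²·1.05 + (1)²·1.05 = 3.15
σ(U) = √3.15 ≈ 1.775

1.775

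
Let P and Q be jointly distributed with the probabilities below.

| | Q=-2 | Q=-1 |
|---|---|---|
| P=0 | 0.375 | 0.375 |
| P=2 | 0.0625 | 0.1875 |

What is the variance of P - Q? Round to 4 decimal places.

E[P] = 0.5,  E[Q] = -1.4375,  E[PQ] = -0.625
Var(P) = 1 − (0.5)² = 0.75;  Var(Q) = 2.3125 − (-1.4375)² = 0.24609375
Cov(P,Q) = -0.625 − (0.5)(-1.4375) = 0.09375
Var(P - Q) = (1)²·0.75 + (-1)²·0.24609375 + 2·(1)·(-1)·0.09375 = 0.80859375

0.8086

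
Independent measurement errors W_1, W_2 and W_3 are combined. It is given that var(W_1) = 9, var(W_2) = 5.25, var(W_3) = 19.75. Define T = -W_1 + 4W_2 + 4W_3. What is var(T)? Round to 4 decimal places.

By independence, var(T) = (-1)²var(W_1) + (4)²var(W_2) + (4)²var(W_3)
= (-1)²·9 + (4)²·5.25 + (4)²·19.75 = 409

409.0000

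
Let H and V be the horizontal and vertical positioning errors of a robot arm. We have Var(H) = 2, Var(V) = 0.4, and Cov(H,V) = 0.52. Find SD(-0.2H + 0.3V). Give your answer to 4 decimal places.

0.2315

Var(-0.2H + 0.3V) = (-0.2)²·Var(H) + (0.3)²·Var(V) + 2·(-0.2)·(0.3)·Cov(H,V)
= 0.04·2 + 0.09·0.4 + -0.12·0.52 = 0.0536
SD(-0.2H + 0.3V) = √0.0536 ≈ 0.2315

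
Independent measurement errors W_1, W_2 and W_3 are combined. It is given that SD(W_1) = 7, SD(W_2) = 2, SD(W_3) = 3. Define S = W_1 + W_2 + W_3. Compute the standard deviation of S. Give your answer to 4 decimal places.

Var(W_1) = 49, Var(W_2) = 4, Var(W_3) = 9
By independence, Var(S) = (1)²Var(W_1) + (1)²Var(W_2) + (1)²Var(W_3)
= (1)²·49 + (1)²·4 + (1)²·9 = 62
SD(S) = √62 ≈ 7.8740

7.8740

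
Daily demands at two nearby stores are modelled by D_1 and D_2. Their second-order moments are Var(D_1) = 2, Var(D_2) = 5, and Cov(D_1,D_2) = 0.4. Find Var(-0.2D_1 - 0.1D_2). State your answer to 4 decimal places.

0.1460

Var(-0.2D_1 - 0.1D_2) = (-0.2)²·Var(D_1) + (-0.1)²·Var(D_2) + 2·(-0.2)·(-0.1)·Cov(D_1,D_2)
= 0.04·2 + 0.01·5 + 0.04·0.4 = 0.146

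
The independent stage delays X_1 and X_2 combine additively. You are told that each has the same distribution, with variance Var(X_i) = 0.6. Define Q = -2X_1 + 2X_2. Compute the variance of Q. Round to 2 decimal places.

4.80

By independence, Var(Q) = (-2)²Var(X_1) + (2)²Var(X_2)
= (-2)²·0.6 + (2)²·0.6 = 4.8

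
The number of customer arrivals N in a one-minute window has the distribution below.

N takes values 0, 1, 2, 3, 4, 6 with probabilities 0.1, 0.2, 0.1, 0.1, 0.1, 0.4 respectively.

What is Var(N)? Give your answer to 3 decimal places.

E[N] = (0)(0.1) + (1)(0.2) + (2)(0.1) + (3)(0.1) + (4)(0.1) + (6)(0.4) = 3.5
E[N²] = (0)²(0.1) + (1)²(0.2) + (2)²(0.1) + (3)²(0.1) + (4)²(0.1) + (6)²(0.4) = 17.5
Var(N) = E[N²] − (E[N])² = 17.5 − (3.5)² = 5.25

5.250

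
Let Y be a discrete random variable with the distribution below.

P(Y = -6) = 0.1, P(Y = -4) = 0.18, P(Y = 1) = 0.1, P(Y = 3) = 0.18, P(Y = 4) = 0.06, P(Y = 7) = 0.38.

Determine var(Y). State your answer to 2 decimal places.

E[Y] = (-6)(0.1) + (-4)(0.18) + (1)(0.1) + (3)(0.18) + (4)(0.06) + (7)(0.38) = 2.22
E[Y²] = (-6)²(0.1) + (-4)²(0.18) + (1)²(0.1) + (3)²(0.18) + (4)²(0.06) + (7)²(0.38) = 27.78
var(Y) = E[Y²] − (E[Y])² = 27.78 − (2.22)² = 22.8516

22.85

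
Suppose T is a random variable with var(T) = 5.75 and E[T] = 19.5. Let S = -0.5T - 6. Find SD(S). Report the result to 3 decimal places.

var(-0.5T - 6) = (-0.5)²·5.75 = 1.4375
SD(S) = √1.4375 ≈ 1.199

1.199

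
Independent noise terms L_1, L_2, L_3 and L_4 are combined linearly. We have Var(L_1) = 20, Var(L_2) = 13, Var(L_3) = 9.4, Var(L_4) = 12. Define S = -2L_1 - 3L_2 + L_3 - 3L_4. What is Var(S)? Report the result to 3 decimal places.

By independence, Var(S) = (-2)²Var(L_1) + (-3)²Var(L_2) + (1)²Var(L_3) + (-3)²Var(L_4)
= (-2)²·20 + (-3)²·13 + (1)²·9.4 + (-3)²·12 = 314.4

314.400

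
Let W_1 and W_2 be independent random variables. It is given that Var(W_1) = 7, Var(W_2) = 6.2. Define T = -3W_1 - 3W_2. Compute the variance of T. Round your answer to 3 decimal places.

By independence, Var(T) = (-3)²Var(W_1) + (-3)²Var(W_2)
= (-3)²·7 + (-3)²·6.2 = 118.8

118.800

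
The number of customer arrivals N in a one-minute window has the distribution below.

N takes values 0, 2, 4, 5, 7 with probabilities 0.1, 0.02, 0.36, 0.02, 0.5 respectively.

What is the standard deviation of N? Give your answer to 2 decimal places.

2.24

E[N] = (0)(0.1) + (2)(0.02) + (4)(0.36) + (5)(0.02) + (7)(0.5) = 5.08
E[N²] = (0)²(0.1) + (2)²(0.02) + (4)²(0.36) + (5)²(0.02) + (7)²(0.5) = 30.84
Var(N) = E[N²] − (E[N])² = 30.84 − (5.08)² = 5.0336
SD(N) = √5.0336 ≈ 2.24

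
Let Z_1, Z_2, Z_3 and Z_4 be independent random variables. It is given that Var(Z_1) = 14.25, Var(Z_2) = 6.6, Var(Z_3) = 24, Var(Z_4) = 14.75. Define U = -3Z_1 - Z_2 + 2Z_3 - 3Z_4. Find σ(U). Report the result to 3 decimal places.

19.068

By independence, Var(U) = (-3)²Var(Z_1) + (-1)²Var(Z_2) + (2)²Var(Z_3) + (-3)²Var(Z_4)
= (-3)²·14.25 + (-1)²·6.6 + (2)²·24 + (-3)²·14.75 = 363.6
σ(U) = √363.6 ≈ 19.068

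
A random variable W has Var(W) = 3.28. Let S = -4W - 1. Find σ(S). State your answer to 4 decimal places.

Var(-4W - 1) = (-4)²·3.28 = 52.48
σ(S) = √52.48 ≈ 7.2443

7.2443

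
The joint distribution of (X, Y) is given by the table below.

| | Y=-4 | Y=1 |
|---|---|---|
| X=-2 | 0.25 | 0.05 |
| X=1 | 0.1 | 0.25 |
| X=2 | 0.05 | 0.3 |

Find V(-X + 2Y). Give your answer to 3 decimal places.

E[X] = 0.45,  E[Y] = -1,  E[XY] = 1.95
V(X) = 2.95 − (0.45)² = 2.7475;  V(Y) = 7 − (-1)² = 6
Cov(X,Y) = 1.95 − (0.45)(-1) = 2.4
V(-X + 2Y) = (-1)²·2.7475 + (2)²·6 + 2·(-1)·(2)·2.4 = 17.1475

17.148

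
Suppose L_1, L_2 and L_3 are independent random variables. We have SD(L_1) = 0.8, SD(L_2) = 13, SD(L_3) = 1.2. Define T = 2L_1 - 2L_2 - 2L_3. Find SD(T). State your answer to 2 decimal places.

V(L_1) = 0.64, V(L_2) = 169, V(L_3) = 1.44
By independence, V(T) = (2)²V(L_1) + (-2)²V(L_2) + (-2)²V(L_3)
= (2)²·0.64 + (-2)²·169 + (-2)²·1.44 = 684.32
SD(T) = √684.32 ≈ 26.16

26.16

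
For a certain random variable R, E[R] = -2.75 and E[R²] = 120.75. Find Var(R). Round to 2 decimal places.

Var(R) = 120.75 − (-2.75)² = 113.1875

113.19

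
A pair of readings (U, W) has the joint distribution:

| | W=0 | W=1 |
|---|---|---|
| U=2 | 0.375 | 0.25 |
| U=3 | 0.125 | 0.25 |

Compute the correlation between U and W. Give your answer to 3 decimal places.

0.258

E[U] = 2.375,  E[W] = 0.5
E[UW] = 1.25
Cov(U,W) = E[UW] − E[U]E[W] = 1.25 − (2.375)(0.5) = 0.0625
Var(U) = 0.234375,  Var(W) = 0.25
ρ = 0.0625 / √(0.234375·0.25) ≈ 0.258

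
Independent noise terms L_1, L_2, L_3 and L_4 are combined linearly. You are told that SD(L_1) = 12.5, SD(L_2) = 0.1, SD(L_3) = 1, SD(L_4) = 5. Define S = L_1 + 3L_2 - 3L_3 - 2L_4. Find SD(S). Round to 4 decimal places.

16.2893

Var(L_1) = 156.25, Var(L_2) = 0.01, Var(L_3) = 1, Var(L_4) = 25
By independence, Var(S) = (1)²Var(L_1) + (3)²Var(L_2) + (-3)²Var(L_3) + (-2)²Var(L_4)
= (1)²·156.25 + (3)²·0.01 + (-3)²·1 + (-2)²·25 = 265.34
SD(S) = √265.34 ≈ 16.2893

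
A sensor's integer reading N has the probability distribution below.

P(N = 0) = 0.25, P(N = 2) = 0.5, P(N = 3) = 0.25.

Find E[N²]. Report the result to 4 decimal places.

E[N²] = (0)²(0.25) + (2)²(0.5) + (3)²(0.25) = 4.25

4.2500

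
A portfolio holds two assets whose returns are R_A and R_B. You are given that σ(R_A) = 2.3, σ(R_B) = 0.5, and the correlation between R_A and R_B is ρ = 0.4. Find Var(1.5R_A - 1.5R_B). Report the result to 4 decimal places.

Var(R_A) = (2.3)² = 5.29;  Var(R_B) = (0.5)² = 0.25
Cov(R_A,R_B) = ρ·σ(R_A)·σ(R_B) = 0.4·2.3·0.5 = 0.46
Var(1.5R_A - 1.5R_B) = (1.5)²·Var(R_A) + (-1.5)²·Var(R_B) + 2·(1.5)·(-1.5)·Cov(R_A,R_B)
= 2.25·5.29 + 2.25·0.25 + -4.5·0.46 = 10.395

10.3950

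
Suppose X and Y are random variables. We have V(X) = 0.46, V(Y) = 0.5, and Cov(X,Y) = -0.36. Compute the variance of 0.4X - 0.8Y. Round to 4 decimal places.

V(0.4X - 0.8Y) = (0.4)²·V(X) + (-0.8)²·V(Y) + 2·(0.4)·(-0.8)·Cov(X,Y)
= 0.16·0.46 + 0.64·0.5 + -0.64·-0.36 = 0.624

0.6240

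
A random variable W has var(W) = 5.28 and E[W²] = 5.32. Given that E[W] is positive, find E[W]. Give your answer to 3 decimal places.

0.200

(E[W])² = E[W²] − var(W) = 5.32 − 5.28 = 0.04
E[W] = √0.04 = 0.2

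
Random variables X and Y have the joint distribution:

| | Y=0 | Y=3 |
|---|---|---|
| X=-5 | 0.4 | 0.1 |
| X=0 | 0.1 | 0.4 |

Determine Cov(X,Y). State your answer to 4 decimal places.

2.2500

E[X] = -2.5,  E[Y] = 1.5
E[XY] = -1.5
Cov(X,Y) = E[XY] − E[X]E[Y] = -1.5 − (-2.5)(1.5) = 2.25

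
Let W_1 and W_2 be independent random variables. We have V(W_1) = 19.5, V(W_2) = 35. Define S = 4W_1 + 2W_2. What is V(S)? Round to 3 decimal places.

452.000

By independence, V(S) = (4)²V(W_1) + (2)²V(W_2)
= (4)²·19.5 + (2)²·35 = 452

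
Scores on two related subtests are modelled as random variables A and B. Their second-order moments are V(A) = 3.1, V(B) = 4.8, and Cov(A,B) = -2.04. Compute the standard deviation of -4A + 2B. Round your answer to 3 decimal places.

V(-4A + 2B) = (-4)²·V(A) + (2)²·V(B) + 2·(-4)·(2)·Cov(A,B)
= 16·3.1 + 4·4.8 + -16·-2.04 = 101.44
SD(-4A + 2B) = √101.44 ≈ 10.072

10.072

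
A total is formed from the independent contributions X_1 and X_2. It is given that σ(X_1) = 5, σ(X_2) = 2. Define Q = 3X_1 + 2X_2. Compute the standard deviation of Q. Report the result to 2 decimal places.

15.52

var(X_1) = 25, var(X_2) = 4
By independence, var(Q) = (3)²var(X_1) + (2)²var(X_2)
= (3)²·25 + (2)²·4 = 241
σ(Q) = √241 ≈ 15.52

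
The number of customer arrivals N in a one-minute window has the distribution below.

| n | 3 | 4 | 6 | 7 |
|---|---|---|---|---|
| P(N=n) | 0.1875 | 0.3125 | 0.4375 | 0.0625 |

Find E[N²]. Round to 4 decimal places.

E[N²] = (3)²(0.1875) + (4)²(0.3125) + (6)²(0.4375) + (7)²(0.0625) = 25.5

25.5000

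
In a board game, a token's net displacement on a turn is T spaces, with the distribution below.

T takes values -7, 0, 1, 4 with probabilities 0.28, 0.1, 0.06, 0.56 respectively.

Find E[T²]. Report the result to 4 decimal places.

E[T²] = (-7)²(0.28) + (0)²(0.1) + (1)²(0.06) + (4)²(0.56) = 22.74

22.7400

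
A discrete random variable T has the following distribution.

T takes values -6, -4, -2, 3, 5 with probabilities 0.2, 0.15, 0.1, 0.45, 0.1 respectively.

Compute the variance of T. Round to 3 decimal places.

16.528

E[T] = (-6)(0.2) + (-4)(0.15) + (-2)(0.1) + (3)(0.45) + (5)(0.1) = -0.15
E[T²] = (-6)²(0.2) + (-4)²(0.15) + (-2)²(0.1) + (3)²(0.45) + (5)²(0.1) = 16.55
Var(T) = E[T²] − (E[T])² = 16.55 − (-0.15)² = 16.5275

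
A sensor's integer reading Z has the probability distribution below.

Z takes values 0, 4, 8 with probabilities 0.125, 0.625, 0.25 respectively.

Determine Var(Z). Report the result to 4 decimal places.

E[Z] = (0)(0.125) + (4)(0.625) + (8)(0.25) = 4.5
E[Z²] = (0)²(0.125) + (4)²(0.625) + (8)²(0.25) = 26
Var(Z) = E[Z²] − (E[Z])² = 26 − (4.5)² = 5.75

5.7500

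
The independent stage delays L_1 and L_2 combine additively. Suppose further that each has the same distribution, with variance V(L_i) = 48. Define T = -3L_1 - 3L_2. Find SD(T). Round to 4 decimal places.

By independence, V(T) = (-3)²V(L_1) + (-3)²V(L_2)
= (-3)²·48 + (-3)²·48 = 864
SD(T) = √864 ≈ 29.3939

29.3939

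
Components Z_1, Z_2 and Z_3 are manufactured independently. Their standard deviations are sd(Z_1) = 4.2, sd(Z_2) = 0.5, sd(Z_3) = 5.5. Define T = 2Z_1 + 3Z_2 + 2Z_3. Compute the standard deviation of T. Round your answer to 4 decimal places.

13.9216

Var(Z_1) = 17.64, Var(Z_2) = 0.25, Var(Z_3) = 30.25
By independence, Var(T) = (2)²Var(Z_1) + (3)²Var(Z_2) + (2)²Var(Z_3)
= (2)²·17.64 + (3)²·0.25 + (2)²·30.25 = 193.81
sd(T) = √193.81 ≈ 13.9216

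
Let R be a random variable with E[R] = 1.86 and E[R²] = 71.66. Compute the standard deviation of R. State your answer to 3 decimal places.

V(R) = 71.66 − (1.86)² = 68.2004
σ(R) = √68.2004 ≈ 8.258

8.258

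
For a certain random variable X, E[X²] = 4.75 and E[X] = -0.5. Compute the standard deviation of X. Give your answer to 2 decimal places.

2.12

Var(X) = 4.75 − (-0.5)² = 4.5
σ(X) = √4.5 ≈ 2.12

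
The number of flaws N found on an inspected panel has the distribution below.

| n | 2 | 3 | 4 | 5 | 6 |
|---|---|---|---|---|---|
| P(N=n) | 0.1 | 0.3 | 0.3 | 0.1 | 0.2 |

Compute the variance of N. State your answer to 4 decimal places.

1.6000

E[N] = (2)(0.1) + (3)(0.3) + (4)(0.3) + (5)(0.1) + (6)(0.2) = 4
E[N²] = (2)²(0.1) + (3)²(0.3) + (4)²(0.3) + (5)²(0.1) + (6)²(0.2) = 17.6
var(N) = E[N²] − (E[N])² = 17.6 − (4)² = 1.6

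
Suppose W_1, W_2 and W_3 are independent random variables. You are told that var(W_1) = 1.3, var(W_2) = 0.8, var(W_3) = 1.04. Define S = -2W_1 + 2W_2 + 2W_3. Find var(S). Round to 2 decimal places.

By independence, var(S) = (-2)²var(W_1) + (2)²var(W_2) + (2)²var(W_3)
= (-2)²·1.3 + (2)²·0.8 + (2)²·1.04 = 12.56

12.56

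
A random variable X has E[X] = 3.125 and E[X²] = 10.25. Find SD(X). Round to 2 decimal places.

0.70

var(X) = 10.25 − (3.125)² = 0.484375
SD(X) = √0.484375 ≈ 0.70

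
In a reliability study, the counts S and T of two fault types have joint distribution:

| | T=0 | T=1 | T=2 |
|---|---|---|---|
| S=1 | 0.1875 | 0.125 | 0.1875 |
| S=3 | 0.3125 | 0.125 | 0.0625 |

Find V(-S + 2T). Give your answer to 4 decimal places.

4.7500

E[S] = 2,  E[T] = 0.75,  E[ST] = 1.25
V(S) = 5 − (2)² = 1;  V(T) = 1.25 − (0.75)² = 0.6875
cov(S,T) = 1.25 − (2)(0.75) = -0.25
V(-S + 2T) = (-1)²·1 + (2)²·0.6875 + 2·(-1)·(2)·-0.25 = 4.75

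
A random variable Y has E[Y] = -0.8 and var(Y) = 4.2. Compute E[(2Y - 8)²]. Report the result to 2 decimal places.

108.96

E[2Y - 8] = 2·-0.8 − 8 = -9.6
var(2Y - 8) = (2)²·4.2 = 16.8
E[(2Y - 8)²] = var((2Y - 8)) + (E[(2Y - 8)])² = 16.8 + (-9.6)² = 108.96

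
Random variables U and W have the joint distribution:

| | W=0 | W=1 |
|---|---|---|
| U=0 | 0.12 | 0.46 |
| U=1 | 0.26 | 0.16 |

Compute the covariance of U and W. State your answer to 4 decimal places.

-0.1004

E[U] = 0.42,  E[W] = 0.62
E[UW] = 0.16
Cov(U,W) = E[UW] − E[U]E[W] = 0.16 − (0.42)(0.62) = -0.1004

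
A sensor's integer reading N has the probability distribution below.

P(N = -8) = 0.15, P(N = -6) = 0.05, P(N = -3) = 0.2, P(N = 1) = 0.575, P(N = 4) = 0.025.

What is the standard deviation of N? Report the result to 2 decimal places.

E[N] = (-8)(0.15) + (-6)(0.05) + (-3)(0.2) + (1)(0.575) + (4)(0.025) = -1.425
E[N²] = (-8)²(0.15) + (-6)²(0.05) + (-3)²(0.2) + (1)²(0.575) + (4)²(0.025) = 14.175
Var(N) = E[N²] − (E[N])² = 14.175 − (-1.425)² = 12.144375
sd(N) = √12.144375 ≈ 3.48

3.48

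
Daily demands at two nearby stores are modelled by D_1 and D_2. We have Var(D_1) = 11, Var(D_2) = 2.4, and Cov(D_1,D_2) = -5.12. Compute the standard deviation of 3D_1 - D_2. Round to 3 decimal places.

11.494

Var(3D_1 - D_2) = (3)²·Var(D_1) + (-1)²·Var(D_2) + 2·(3)·(-1)·Cov(D_1,D_2)
= 9·11 + 1·2.4 + -6·-5.12 = 132.12
SD(3D_1 - D_2) = √132.12 ≈ 11.494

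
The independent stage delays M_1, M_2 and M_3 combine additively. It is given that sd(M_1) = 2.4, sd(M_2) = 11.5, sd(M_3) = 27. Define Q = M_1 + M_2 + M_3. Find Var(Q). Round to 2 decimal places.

867.01

Var(M_1) = 5.76, Var(M_2) = 132.25, Var(M_3) = 729
By independence, Var(Q) = (1)²Var(M_1) + (1)²Var(M_2) + (1)²Var(M_3)
= (1)²·5.76 + (1)²·132.25 + (1)²·729 = 867.01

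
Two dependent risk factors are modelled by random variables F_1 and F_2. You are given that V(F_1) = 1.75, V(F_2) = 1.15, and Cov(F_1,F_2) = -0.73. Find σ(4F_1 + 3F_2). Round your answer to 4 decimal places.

4.5640

V(4F_1 + 3F_2) = (4)²·V(F_1) + (3)²·V(F_2) + 2·(4)·(3)·Cov(F_1,F_2)
= 16·1.75 + 9·1.15 + 24·-0.73 = 20.83
σ(4F_1 + 3F_2) = √20.83 ≈ 4.5640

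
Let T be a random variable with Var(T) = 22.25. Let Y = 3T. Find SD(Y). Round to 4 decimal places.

14.1510

Var(3T) = (3)²·22.25 = 200.25
SD(Y) = √200.25 ≈ 14.1510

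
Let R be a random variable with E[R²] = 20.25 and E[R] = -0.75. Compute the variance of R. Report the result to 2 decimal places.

19.69

Var(R) = 20.25 − (-0.75)² = 19.6875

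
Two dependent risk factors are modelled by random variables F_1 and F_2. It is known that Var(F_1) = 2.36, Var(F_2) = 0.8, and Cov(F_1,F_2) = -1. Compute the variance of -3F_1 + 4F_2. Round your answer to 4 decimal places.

Var(-3F_1 + 4F_2) = (-3)²·Var(F_1) + (4)²·Var(F_2) + 2·(-3)·(4)·Cov(F_1,F_2)
= 9·2.36 + 16·0.8 + -24·-1 = 58.04

58.0400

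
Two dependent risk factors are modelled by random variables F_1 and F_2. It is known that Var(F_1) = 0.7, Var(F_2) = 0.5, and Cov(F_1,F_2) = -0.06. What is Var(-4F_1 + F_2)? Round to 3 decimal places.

Var(-4F_1 + F_2) = (-4)²·Var(F_1) + (1)²·Var(F_2) + 2·(-4)·(1)·Cov(F_1,F_2)
= 16·0.7 + 1·0.5 + -8·-0.06 = 12.18

12.180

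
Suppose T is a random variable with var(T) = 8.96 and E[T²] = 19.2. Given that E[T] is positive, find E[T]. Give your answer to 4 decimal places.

3.2000

(E[T])² = E[T²] − var(T) = 19.2 − 8.96 = 10.24
E[T] = √10.24 = 3.2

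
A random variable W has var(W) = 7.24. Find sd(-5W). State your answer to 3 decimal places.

var(-5W) = (-5)²·7.24 = 181
sd(-5W) = √181 ≈ 13.454

13.454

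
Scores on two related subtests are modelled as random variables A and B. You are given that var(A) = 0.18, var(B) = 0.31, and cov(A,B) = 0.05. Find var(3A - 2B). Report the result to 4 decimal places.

2.2600

var(3A - 2B) = (3)²·var(A) + (-2)²·var(B) + 2·(3)·(-2)·cov(A,B)
= 9·0.18 + 4·0.31 + -12·0.05 = 2.26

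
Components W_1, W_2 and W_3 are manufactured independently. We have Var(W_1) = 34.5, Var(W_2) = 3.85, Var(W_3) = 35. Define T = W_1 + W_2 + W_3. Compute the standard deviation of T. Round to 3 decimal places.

By independence, Var(T) = (1)²Var(W_1) + (1)²Var(W_2) + (1)²Var(W_3)
= (1)²·34.5 + (1)²·3.85 + (1)²·35 = 73.35
sd(T) = √73.35 ≈ 8.564

8.564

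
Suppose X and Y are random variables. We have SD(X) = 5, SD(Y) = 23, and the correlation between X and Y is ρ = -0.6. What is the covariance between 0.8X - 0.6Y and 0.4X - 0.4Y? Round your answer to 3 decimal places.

173.600

Var(X) = (5)² = 25;  Var(Y) = (23)² = 529
Cov(X,Y) = ρ·SD(X)·SD(Y) = -0.6·5·23 = -69
Cov(0.8X - 0.6Y, 0.4X - 0.4Y) = (0.8)(0.4)Var(X) + (-0.6)(-0.4)Var(Y) + [(0.8)(-0.4) + (-0.6)(0.4)]Cov(X,Y)
= 0.32·25 + 0.24·529 + -0.56·-69 = 173.6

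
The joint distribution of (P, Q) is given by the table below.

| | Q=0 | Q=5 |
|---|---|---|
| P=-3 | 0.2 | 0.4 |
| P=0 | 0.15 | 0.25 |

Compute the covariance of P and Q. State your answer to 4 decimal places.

-0.1500

E[P] = -1.8,  E[Q] = 3.25
E[PQ] = -6
Cov(P,Q) = E[PQ] − E[P]E[Q] = -6 − (-1.8)(3.25) = -0.15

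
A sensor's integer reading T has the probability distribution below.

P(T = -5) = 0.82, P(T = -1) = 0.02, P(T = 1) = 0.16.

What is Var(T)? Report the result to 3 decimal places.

4.998

E[T] = (-5)(0.82) + (-1)(0.02) + (1)(0.16) = -3.96
E[T²] = (-5)²(0.82) + (-1)²(0.02) + (1)²(0.16) = 20.68
Var(T) = E[T²] − (E[T])² = 20.68 − (-3.96)² = 4.9984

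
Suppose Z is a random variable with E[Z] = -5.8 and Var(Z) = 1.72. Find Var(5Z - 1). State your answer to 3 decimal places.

43.000

Var(5Z - 1) = (5)²·Var(Z) = 25·1.72 = 43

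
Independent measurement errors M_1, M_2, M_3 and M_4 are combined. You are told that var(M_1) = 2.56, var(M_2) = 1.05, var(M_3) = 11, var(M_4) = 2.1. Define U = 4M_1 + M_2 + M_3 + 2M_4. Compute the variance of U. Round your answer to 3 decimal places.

61.410

By independence, var(U) = (4)²var(M_1) + (1)²var(M_2) + (1)²var(M_3) + (2)²var(M_4)
= (4)²·2.56 + (1)²·1.05 + (1)²·11 + (2)²·2.1 = 61.41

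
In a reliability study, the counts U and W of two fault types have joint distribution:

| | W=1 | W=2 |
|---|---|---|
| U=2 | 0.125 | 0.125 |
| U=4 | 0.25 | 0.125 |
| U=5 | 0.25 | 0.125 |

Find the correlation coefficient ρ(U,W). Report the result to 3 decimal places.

E[U] = 3.875,  E[W] = 1.375
E[UW] = 5.25
Cov(U,W) = E[UW] − E[U]E[W] = 5.25 − (3.875)(1.375) = -0.078125
Var(U) = 1.359375,  Var(W) = 0.234375
ρ = -0.078125 / √(1.359375·0.234375) ≈ -0.138

-0.138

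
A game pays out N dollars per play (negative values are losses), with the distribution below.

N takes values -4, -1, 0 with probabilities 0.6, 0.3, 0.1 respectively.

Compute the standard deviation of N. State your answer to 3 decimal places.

1.616

E[N] = (-4)(0.6) + (-1)(0.3) + (0)(0.1) = -2.7
E[N²] = (-4)²(0.6) + (-1)²(0.3) + (0)²(0.1) = 9.9
V(N) = E[N²] − (E[N])² = 9.9 − (-2.7)² = 2.61
SD(N) = √2.61 ≈ 1.616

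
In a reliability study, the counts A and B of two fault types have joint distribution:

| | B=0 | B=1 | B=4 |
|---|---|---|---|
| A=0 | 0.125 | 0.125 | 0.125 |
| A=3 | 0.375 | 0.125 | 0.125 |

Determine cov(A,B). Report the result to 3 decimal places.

-0.469

E[A] = 1.875,  E[B] = 1.25
E[AB] = 1.875
cov(A,B) = E[AB] − E[A]E[B] = 1.875 − (1.875)(1.25) = -0.46875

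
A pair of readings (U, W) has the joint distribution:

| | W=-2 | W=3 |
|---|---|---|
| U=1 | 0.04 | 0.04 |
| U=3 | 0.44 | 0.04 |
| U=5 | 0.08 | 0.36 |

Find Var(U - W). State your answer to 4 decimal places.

E[U] = 3.72,  E[W] = 0.2,  E[UW] = 2.36
Var(U) = 15.4 − (3.72)² = 1.5616;  Var(W) = 6.2 − (0.2)² = 6.16
cov(U,W) = 2.36 − (3.72)(0.2) = 1.616
Var(U - W) = (1)²·1.5616 + (-1)²·6.16 + 2·(1)·(-1)·1.616 = 4.4896

4.4896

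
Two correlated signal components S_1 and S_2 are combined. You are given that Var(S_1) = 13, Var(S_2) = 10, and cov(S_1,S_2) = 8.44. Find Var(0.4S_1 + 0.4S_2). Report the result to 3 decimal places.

Var(0.4S_1 + 0.4S_2) = (0.4)²·Var(S_1) + (0.4)²·Var(S_2) + 2·(0.4)·(0.4)·cov(S_1,S_2)
= 0.16·13 + 0.16·10 + 0.32·8.44 = 6.3808

6.381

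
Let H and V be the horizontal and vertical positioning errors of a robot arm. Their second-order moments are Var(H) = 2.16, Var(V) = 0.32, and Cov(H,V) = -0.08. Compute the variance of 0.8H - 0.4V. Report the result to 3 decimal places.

1.485

Var(0.8H - 0.4V) = (0.8)²·Var(H) + (-0.4)²·Var(V) + 2·(0.8)·(-0.4)·Cov(H,V)
= 0.64·2.16 + 0.16·0.32 + -0.64·-0.08 = 1.4848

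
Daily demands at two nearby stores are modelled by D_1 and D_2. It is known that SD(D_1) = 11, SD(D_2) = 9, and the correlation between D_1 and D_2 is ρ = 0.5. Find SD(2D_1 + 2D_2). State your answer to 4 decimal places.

Var(D_1) = (11)² = 121;  Var(D_2) = (9)² = 81
Cov(D_1,D_2) = ρ·SD(D_1)·SD(D_2) = 0.5·11·9 = 49.5
Var(2D_1 + 2D_2) = (2)²·Var(D_1) + (2)²·Var(D_2) + 2·(2)·(2)·Cov(D_1,D_2)
= 4·121 + 4·81 + 8·49.5 = 1204
SD(2D_1 + 2D_2) = √1204 ≈ 34.6987

34.6987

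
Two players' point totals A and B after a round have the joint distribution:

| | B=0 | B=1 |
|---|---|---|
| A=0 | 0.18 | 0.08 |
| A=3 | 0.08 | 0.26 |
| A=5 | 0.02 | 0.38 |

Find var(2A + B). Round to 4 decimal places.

17.9824

E[A] = 3.02,  E[B] = 0.72,  E[AB] = 2.68
var(A) = 13.06 − (3.02)² = 3.9396;  var(B) = 0.72 − (0.72)² = 0.2016
Cov(A,B) = 2.68 − (3.02)(0.72) = 0.5056
var(2A + B) = (2)²·3.9396 + (1)²·0.2016 + 2·(2)·(1)·0.5056 = 17.9824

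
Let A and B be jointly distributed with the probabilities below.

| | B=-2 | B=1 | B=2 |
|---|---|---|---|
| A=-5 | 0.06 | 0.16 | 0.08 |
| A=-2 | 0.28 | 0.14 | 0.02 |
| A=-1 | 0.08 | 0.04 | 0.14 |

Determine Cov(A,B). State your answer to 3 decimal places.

-0.453

E[A] = -2.64,  E[B] = -0.02
E[AB] = -0.4
Cov(A,B) = E[AB] − E[A]E[B] = -0.4 − (-2.64)(-0.02) = -0.4528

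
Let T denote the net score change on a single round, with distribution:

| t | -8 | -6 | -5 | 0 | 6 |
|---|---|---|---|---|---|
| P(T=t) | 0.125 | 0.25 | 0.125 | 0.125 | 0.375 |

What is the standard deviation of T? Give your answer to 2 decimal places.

E[T] = (-8)(0.125) + (-6)(0.25) + (-5)(0.125) + (0)(0.125) + (6)(0.375) = -0.875
E[T²] = (-8)²(0.125) + (-6)²(0.25) + (-5)²(0.125) + (0)²(0.125) + (6)²(0.375) = 33.625
Var(T) = E[T²] − (E[T])² = 33.625 − (-0.875)² = 32.859375
SD(T) = √32.859375 ≈ 5.73

5.73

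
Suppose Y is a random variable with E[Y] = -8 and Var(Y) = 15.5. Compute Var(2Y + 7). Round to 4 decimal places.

62.0000

Var(2Y + 7) = (2)²·Var(Y) = 4·15.5 = 62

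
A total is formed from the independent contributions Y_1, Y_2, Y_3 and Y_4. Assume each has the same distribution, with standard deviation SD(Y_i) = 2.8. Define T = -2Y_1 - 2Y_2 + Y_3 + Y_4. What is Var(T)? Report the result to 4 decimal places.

78.4000

Var(Y_i) = (2.8)² = 7.84
By independence, Var(T) = (-2)²Var(Y_1) + (-2)²Var(Y_2) + (1)²Var(Y_3) + (1)²Var(Y_4)
= (-2)²·7.84 + (-2)²·7.84 + (1)²·7.84 + (1)²·7.84 = 78.4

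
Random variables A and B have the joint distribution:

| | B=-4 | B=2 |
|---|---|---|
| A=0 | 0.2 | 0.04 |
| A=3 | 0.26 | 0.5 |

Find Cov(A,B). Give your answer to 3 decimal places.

E[A] = 2.28,  E[B] = -0.76
E[AB] = -0.12
Cov(A,B) = E[AB] − E[A]E[B] = -0.12 − (2.28)(-0.76) = 1.6128

1.613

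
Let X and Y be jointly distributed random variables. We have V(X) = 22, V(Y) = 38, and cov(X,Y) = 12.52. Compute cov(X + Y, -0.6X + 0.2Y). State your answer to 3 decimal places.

cov(X + Y, -0.6X + 0.2Y) = (1)(-0.6)V(X) + (1)(0.2)V(Y) + [(1)(0.2) + (1)(-0.6)]cov(X,Y)
= -0.6·22 + 0.2·38 + -0.4·12.52 = -10.608

-10.608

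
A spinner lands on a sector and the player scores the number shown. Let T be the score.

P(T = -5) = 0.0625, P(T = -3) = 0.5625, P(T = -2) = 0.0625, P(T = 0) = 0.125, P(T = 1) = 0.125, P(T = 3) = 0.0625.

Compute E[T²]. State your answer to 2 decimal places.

E[T²] = (-5)²(0.0625) + (-3)²(0.5625) + (-2)²(0.0625) + (0)²(0.125) + (1)²(0.125) + (3)²(0.0625) = 7.5625

7.56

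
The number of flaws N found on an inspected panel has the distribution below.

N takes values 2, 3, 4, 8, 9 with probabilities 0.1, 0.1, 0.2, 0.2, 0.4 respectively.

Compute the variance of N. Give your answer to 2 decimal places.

E[N] = (2)(0.1) + (3)(0.1) + (4)(0.2) + (8)(0.2) + (9)(0.4) = 6.5
E[N²] = (2)²(0.1) + (3)²(0.1) + (4)²(0.2) + (8)²(0.2) + (9)²(0.4) = 49.7
Var(N) = E[N²] − (E[N])² = 49.7 − (6.5)² = 7.45

7.45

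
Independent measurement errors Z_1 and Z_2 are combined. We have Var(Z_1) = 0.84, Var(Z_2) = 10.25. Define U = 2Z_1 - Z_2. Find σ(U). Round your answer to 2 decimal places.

3.69

By independence, Var(U) = (2)²Var(Z_1) + (-1)²Var(Z_2)
= (2)²·0.84 + (-1)²·10.25 = 13.61
σ(U) = √13.61 ≈ 3.69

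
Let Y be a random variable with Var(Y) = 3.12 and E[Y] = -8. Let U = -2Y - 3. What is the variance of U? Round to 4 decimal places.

Var(-2Y - 3) = (-2)²·Var(Y) = 4·3.12 = 12.48

12.4800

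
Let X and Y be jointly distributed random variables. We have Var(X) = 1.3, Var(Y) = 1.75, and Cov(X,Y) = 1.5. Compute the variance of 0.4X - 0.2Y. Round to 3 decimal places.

0.038

Var(0.4X - 0.2Y) = (0.4)²·Var(X) + (-0.2)²·Var(Y) + 2·(0.4)·(-0.2)·Cov(X,Y)
= 0.16·1.3 + 0.04·1.75 + -0.16·1.5 = 0.038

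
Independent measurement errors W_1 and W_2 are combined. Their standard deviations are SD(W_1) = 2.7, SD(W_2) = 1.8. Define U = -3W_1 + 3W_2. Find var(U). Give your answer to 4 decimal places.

94.7700

var(W_1) = 7.29, var(W_2) = 3.24
By independence, var(U) = (-3)²var(W_1) + (3)²var(W_2)
= (-3)²·7.29 + (3)²·3.24 = 94.77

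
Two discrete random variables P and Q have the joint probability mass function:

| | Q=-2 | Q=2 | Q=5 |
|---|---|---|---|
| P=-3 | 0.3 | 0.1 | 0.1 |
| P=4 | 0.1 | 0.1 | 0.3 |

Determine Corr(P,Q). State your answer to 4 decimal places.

0.4463

E[P] = 0.5,  E[Q] = 1.6
E[PQ] = 5.7
Cov(P,Q) = E[PQ] − E[P]E[Q] = 5.7 − (0.5)(1.6) = 4.9
Var(P) = 12.25,  Var(Q) = 9.84
ρ = 4.9 / √(12.25·9.84) ≈ 0.4463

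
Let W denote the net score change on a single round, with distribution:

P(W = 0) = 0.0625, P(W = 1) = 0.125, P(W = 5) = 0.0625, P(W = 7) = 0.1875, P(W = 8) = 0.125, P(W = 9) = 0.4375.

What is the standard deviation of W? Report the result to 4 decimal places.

3.0967

E[W] = (0)(0.0625) + (1)(0.125) + (5)(0.0625) + (7)(0.1875) + (8)(0.125) + (9)(0.4375) = 6.6875
E[W²] = (0)²(0.0625) + (1)²(0.125) + (5)²(0.0625) + (7)²(0.1875) + (8)²(0.125) + (9)²(0.4375) = 54.3125
Var(W) = E[W²] − (E[W])² = 54.3125 − (6.6875)² = 9.58984375
SD(W) = √9.58984375 ≈ 3.0967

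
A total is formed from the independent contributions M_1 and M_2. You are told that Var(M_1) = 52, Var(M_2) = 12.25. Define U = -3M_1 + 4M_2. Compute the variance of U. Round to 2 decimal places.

By independence, Var(U) = (-3)²Var(M_1) + (4)²Var(M_2)
= (-3)²·52 + (4)²·12.25 = 664

664.00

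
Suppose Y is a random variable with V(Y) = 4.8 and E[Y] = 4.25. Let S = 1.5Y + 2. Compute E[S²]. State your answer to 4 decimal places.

E[1.5Y + 2] = 1.5·4.25 + 2 = 8.375
V(1.5Y + 2) = (1.5)²·4.8 = 10.8
E[S²] = V(S) + (E[S])² = 10.8 + (8.375)² = 80.940625

80.9406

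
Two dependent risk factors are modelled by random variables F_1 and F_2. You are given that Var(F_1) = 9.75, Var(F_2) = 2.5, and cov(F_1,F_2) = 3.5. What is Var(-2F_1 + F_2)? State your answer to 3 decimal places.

Var(-2F_1 + F_2) = (-2)²·Var(F_1) + (1)²·Var(F_2) + 2·(-2)·(1)·cov(F_1,F_2)
= 4·9.75 + 1·2.5 + -4·3.5 = 27.5

27.500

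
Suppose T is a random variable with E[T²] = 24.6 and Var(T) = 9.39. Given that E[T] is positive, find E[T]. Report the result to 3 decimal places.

3.900

(E[T])² = E[T²] − Var(T) = 24.6 − 9.39 = 15.21
E[T] = √15.21 = 3.9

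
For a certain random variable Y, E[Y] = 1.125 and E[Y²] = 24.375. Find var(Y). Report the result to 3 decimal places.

var(Y) = 24.375 − (1.125)² = 23.109375

23.109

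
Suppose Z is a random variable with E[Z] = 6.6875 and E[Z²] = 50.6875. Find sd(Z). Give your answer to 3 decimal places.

Var(Z) = 50.6875 − (6.6875)² = 5.96484375
sd(Z) = √5.96484375 ≈ 2.442

2.442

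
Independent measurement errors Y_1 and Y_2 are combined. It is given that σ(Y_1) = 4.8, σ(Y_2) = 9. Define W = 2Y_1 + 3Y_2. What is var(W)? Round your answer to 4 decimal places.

var(Y_1) = 23.04, var(Y_2) = 81
By independence, var(W) = (2)²var(Y_1) + (3)²var(Y_2)
= (2)²·23.04 + (3)²·81 = 821.16

821.1600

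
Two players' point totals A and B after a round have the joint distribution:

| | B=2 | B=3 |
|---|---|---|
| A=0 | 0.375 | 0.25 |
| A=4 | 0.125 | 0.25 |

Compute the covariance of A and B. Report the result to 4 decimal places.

0.2500

E[A] = 1.5,  E[B] = 2.5
E[AB] = 4
Cov(A,B) = E[AB] − E[A]E[B] = 4 − (1.5)(2.5) = 0.25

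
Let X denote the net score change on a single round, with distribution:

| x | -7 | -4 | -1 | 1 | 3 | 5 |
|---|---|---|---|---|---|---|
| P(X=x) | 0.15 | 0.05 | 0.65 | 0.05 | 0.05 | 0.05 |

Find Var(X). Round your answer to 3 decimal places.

E[X] = (-7)(0.15) + (-4)(0.05) + (-1)(0.65) + (1)(0.05) + (3)(0.05) + (5)(0.05) = -1.45
E[X²] = (-7)²(0.15) + (-4)²(0.05) + (-1)²(0.65) + (1)²(0.05) + (3)²(0.05) + (5)²(0.05) = 10.55
Var(X) = E[X²] − (E[X])² = 10.55 − (-1.45)² = 8.4475

8.448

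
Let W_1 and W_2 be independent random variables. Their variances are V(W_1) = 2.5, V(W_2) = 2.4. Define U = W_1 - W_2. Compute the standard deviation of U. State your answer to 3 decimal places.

By independence, V(U) = (1)²V(W_1) + (-1)²V(W_2)
= (1)²·2.5 + (-1)²·2.4 = 4.9
sd(U) = √4.9 ≈ 2.214

2.214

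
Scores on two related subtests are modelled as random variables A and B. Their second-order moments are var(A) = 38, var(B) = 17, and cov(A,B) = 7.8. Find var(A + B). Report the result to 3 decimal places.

var(A + B) = (1)²·var(A) + (1)²·var(B) + 2·(1)·(1)·cov(A,B)
= 1·38 + 1·17 + 2·7.8 = 70.6

70.600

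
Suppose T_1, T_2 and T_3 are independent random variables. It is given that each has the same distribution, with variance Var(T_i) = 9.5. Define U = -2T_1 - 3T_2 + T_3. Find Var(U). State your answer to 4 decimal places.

133.0000

By independence, Var(U) = (-2)²Var(T_1) + (-3)²Var(T_2) + (1)²Var(T_3)
= (-2)²·9.5 + (-3)²·9.5 + (1)²·9.5 = 133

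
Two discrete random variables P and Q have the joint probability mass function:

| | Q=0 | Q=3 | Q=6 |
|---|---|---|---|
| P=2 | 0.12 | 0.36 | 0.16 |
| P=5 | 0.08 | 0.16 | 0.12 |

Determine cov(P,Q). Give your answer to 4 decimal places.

0.1008

E[P] = 3.08,  E[Q] = 3.24
E[PQ] = 10.08
cov(P,Q) = E[PQ] − E[P]E[Q] = 10.08 − (3.08)(3.24) = 0.1008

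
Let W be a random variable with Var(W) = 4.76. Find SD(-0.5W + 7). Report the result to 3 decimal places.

Var(-0.5W + 7) = (-0.5)²·4.76 = 1.19
SD(-0.5W + 7) = √1.19 ≈ 1.091

1.091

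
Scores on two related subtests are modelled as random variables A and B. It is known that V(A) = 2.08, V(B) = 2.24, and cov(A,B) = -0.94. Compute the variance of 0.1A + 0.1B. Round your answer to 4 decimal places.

0.0244

V(0.1A + 0.1B) = (0.1)²·V(A) + (0.1)²·V(B) + 2·(0.1)·(0.1)·cov(A,B)
= 0.01·2.08 + 0.01·2.24 + 0.02·-0.94 = 0.0244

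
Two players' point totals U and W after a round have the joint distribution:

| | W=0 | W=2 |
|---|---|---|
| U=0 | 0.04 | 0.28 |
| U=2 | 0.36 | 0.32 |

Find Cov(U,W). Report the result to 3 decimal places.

-0.352

E[U] = 1.36,  E[W] = 1.2
E[UW] = 1.28
Cov(U,W) = E[UW] − E[U]E[W] = 1.28 − (1.36)(1.2) = -0.352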